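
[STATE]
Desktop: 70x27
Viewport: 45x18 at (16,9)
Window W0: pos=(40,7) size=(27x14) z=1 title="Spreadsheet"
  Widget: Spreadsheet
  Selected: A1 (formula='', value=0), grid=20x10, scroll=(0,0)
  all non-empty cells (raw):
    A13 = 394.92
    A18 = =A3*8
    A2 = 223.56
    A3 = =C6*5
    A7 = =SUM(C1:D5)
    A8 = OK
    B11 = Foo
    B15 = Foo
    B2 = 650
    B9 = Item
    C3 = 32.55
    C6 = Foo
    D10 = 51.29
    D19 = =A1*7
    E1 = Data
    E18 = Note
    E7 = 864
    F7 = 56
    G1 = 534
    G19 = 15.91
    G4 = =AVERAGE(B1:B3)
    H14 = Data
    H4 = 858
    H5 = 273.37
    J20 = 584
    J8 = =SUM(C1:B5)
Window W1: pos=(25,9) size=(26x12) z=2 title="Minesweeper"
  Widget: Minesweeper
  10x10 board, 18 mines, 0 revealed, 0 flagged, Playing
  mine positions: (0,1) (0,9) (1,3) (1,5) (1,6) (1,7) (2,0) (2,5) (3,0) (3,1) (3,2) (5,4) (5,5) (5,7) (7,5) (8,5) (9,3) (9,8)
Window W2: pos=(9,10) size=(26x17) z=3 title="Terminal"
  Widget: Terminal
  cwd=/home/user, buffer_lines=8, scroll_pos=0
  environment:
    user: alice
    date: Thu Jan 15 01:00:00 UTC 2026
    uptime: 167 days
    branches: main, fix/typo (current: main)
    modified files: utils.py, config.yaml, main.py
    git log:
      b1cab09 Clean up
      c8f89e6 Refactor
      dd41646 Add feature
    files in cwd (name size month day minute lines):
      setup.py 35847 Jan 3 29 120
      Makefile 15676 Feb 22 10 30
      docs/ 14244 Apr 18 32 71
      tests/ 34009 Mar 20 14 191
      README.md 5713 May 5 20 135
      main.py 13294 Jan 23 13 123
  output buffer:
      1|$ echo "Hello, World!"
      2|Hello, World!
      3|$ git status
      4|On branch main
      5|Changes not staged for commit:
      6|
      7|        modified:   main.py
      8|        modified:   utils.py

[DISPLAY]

         ┏━━━━━━━━━━━━━━━━━━━━━━━━┓──────────
━━━━━━━━━━━━━━━━━━┓per            ┃          
nal               ┃───────────────┨     B    
──────────────────┨■              ┃----------
 "Hello, World!"  ┃■              ┃0]       0
 World!           ┃■              ┃56     650
status            ┃■              ┃         0
nch main          ┃■              ┃ 0       0
s not staged for c┃■              ┃ 0       0
                  ┃■              ┃ 0       0
  modified:   main┃■              ┃55       0
  modified:   util┃━━━━━━━━━━━━━━━┛━━━━━━━━━━
                  ┃                          
                  ┃                          
                  ┃                          
                  ┃                          
                  ┃                          
━━━━━━━━━━━━━━━━━━┛                          


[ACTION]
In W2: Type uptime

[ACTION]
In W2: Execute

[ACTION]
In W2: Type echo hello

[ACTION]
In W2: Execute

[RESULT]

         ┏━━━━━━━━━━━━━━━━━━━━━━━━┓──────────
━━━━━━━━━━━━━━━━━━┓per            ┃          
nal               ┃───────────────┨     B    
──────────────────┨■              ┃----------
 "Hello, World!"  ┃■              ┃0]       0
 World!           ┃■              ┃56     650
status            ┃■              ┃         0
nch main          ┃■              ┃ 0       0
s not staged for c┃■              ┃ 0       0
                  ┃■              ┃ 0       0
  modified:   main┃■              ┃55       0
  modified:   util┃━━━━━━━━━━━━━━━┛━━━━━━━━━━
me                ┃                          
  up 167 days     ┃                          
 hello            ┃                          
                  ┃                          
                  ┃                          
━━━━━━━━━━━━━━━━━━┛                          


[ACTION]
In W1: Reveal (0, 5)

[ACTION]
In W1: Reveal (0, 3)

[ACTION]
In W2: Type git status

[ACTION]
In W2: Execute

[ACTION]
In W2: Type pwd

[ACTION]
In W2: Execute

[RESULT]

         ┏━━━━━━━━━━━━━━━━━━━━━━━━┓──────────
━━━━━━━━━━━━━━━━━━┓per            ┃          
nal               ┃───────────────┨     B    
──────────────────┨■              ┃----------
  up 167 days     ┃■              ┃0]       0
 hello            ┃■              ┃56     650
                  ┃■              ┃         0
status            ┃■              ┃ 0       0
nch main          ┃■              ┃ 0       0
s not staged for c┃■              ┃ 0       0
                  ┃■              ┃55       0
  modified:   util┃━━━━━━━━━━━━━━━┛━━━━━━━━━━
  modified:   conf┃                          
  modified:   main┃                          
                  ┃                          
user              ┃                          
                  ┃                          
━━━━━━━━━━━━━━━━━━┛                          


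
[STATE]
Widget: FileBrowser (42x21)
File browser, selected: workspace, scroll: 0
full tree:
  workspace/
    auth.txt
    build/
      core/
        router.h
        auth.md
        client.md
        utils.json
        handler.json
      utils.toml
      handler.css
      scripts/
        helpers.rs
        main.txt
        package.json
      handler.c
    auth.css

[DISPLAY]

> [-] workspace/                          
    auth.txt                              
    [+] build/                            
    auth.css                              
                                          
                                          
                                          
                                          
                                          
                                          
                                          
                                          
                                          
                                          
                                          
                                          
                                          
                                          
                                          
                                          
                                          


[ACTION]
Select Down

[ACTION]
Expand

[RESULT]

  [-] workspace/                          
  > auth.txt                              
    [+] build/                            
    auth.css                              
                                          
                                          
                                          
                                          
                                          
                                          
                                          
                                          
                                          
                                          
                                          
                                          
                                          
                                          
                                          
                                          
                                          


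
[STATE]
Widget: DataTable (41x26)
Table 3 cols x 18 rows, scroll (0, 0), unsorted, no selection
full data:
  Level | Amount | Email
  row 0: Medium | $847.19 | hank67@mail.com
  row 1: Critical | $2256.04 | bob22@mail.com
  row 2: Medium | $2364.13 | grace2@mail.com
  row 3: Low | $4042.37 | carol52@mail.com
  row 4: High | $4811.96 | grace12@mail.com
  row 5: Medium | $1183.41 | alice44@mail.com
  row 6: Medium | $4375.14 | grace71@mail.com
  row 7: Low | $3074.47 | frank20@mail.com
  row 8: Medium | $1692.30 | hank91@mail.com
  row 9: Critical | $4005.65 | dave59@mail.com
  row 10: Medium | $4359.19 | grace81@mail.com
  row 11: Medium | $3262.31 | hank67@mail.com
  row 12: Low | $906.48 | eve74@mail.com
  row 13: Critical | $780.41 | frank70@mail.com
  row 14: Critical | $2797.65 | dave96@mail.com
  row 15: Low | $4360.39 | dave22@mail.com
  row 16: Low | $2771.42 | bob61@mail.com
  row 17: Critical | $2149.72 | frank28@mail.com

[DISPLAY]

Level   │Amount  │Email                  
────────┼────────┼────────────────       
Medium  │$847.19 │hank67@mail.com        
Critical│$2256.04│bob22@mail.com         
Medium  │$2364.13│grace2@mail.com        
Low     │$4042.37│carol52@mail.com       
High    │$4811.96│grace12@mail.com       
Medium  │$1183.41│alice44@mail.com       
Medium  │$4375.14│grace71@mail.com       
Low     │$3074.47│frank20@mail.com       
Medium  │$1692.30│hank91@mail.com        
Critical│$4005.65│dave59@mail.com        
Medium  │$4359.19│grace81@mail.com       
Medium  │$3262.31│hank67@mail.com        
Low     │$906.48 │eve74@mail.com         
Critical│$780.41 │frank70@mail.com       
Critical│$2797.65│dave96@mail.com        
Low     │$4360.39│dave22@mail.com        
Low     │$2771.42│bob61@mail.com         
Critical│$2149.72│frank28@mail.com       
                                         
                                         
                                         
                                         
                                         
                                         


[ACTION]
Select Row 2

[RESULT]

Level   │Amount  │Email                  
────────┼────────┼────────────────       
Medium  │$847.19 │hank67@mail.com        
Critical│$2256.04│bob22@mail.com         
>edium  │$2364.13│grace2@mail.com        
Low     │$4042.37│carol52@mail.com       
High    │$4811.96│grace12@mail.com       
Medium  │$1183.41│alice44@mail.com       
Medium  │$4375.14│grace71@mail.com       
Low     │$3074.47│frank20@mail.com       
Medium  │$1692.30│hank91@mail.com        
Critical│$4005.65│dave59@mail.com        
Medium  │$4359.19│grace81@mail.com       
Medium  │$3262.31│hank67@mail.com        
Low     │$906.48 │eve74@mail.com         
Critical│$780.41 │frank70@mail.com       
Critical│$2797.65│dave96@mail.com        
Low     │$4360.39│dave22@mail.com        
Low     │$2771.42│bob61@mail.com         
Critical│$2149.72│frank28@mail.com       
                                         
                                         
                                         
                                         
                                         
                                         


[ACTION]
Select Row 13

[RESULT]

Level   │Amount  │Email                  
────────┼────────┼────────────────       
Medium  │$847.19 │hank67@mail.com        
Critical│$2256.04│bob22@mail.com         
Medium  │$2364.13│grace2@mail.com        
Low     │$4042.37│carol52@mail.com       
High    │$4811.96│grace12@mail.com       
Medium  │$1183.41│alice44@mail.com       
Medium  │$4375.14│grace71@mail.com       
Low     │$3074.47│frank20@mail.com       
Medium  │$1692.30│hank91@mail.com        
Critical│$4005.65│dave59@mail.com        
Medium  │$4359.19│grace81@mail.com       
Medium  │$3262.31│hank67@mail.com        
Low     │$906.48 │eve74@mail.com         
>ritical│$780.41 │frank70@mail.com       
Critical│$2797.65│dave96@mail.com        
Low     │$4360.39│dave22@mail.com        
Low     │$2771.42│bob61@mail.com         
Critical│$2149.72│frank28@mail.com       
                                         
                                         
                                         
                                         
                                         
                                         


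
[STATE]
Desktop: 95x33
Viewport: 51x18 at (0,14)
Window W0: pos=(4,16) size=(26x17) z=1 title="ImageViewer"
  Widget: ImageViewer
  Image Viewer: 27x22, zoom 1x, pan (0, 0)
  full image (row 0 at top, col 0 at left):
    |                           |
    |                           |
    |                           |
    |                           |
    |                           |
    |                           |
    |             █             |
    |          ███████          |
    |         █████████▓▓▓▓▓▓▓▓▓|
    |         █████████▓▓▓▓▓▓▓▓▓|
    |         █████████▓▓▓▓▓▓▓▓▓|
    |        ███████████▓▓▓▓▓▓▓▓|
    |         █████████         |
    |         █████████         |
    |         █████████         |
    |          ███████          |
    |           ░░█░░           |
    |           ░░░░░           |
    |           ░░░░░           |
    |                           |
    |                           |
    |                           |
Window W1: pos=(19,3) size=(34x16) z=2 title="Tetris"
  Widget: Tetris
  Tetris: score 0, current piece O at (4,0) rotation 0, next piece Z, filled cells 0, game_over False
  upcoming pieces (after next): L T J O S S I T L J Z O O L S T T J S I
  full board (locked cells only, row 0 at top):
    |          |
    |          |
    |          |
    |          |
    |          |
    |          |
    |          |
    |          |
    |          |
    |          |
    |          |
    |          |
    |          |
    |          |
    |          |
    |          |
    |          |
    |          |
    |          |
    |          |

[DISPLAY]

                   ┃          │                    
                   ┃          │                    
    ┏━━━━━━━━━━━━━━┃          │                    
    ┃ ImageViewer  ┃          │                    
    ┠──────────────┗━━━━━━━━━━━━━━━━━━━━━━━━━━━━━━━
    ┃                        ┃                     
    ┃                        ┃                     
    ┃                        ┃                     
    ┃                        ┃                     
    ┃                        ┃                     
    ┃                        ┃                     
    ┃             █          ┃                     
    ┃          ███████       ┃                     
    ┃         █████████▓▓▓▓▓▓┃                     
    ┃         █████████▓▓▓▓▓▓┃                     
    ┃         █████████▓▓▓▓▓▓┃                     
    ┃        ███████████▓▓▓▓▓┃                     
    ┃         █████████      ┃                     


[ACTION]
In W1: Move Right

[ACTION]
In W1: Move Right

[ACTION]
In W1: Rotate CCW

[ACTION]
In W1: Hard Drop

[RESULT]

                   ┃          │                    
                   ┃          │                    
    ┏━━━━━━━━━━━━━━┃      ▓▓  │                    
    ┃ ImageViewer  ┃      ▓▓  │                    
    ┠──────────────┗━━━━━━━━━━━━━━━━━━━━━━━━━━━━━━━
    ┃                        ┃                     
    ┃                        ┃                     
    ┃                        ┃                     
    ┃                        ┃                     
    ┃                        ┃                     
    ┃                        ┃                     
    ┃             █          ┃                     
    ┃          ███████       ┃                     
    ┃         █████████▓▓▓▓▓▓┃                     
    ┃         █████████▓▓▓▓▓▓┃                     
    ┃         █████████▓▓▓▓▓▓┃                     
    ┃        ███████████▓▓▓▓▓┃                     
    ┃         █████████      ┃                     


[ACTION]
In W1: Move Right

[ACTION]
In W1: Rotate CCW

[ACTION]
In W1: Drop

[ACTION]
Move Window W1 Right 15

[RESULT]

                                  ┃          │     
                                  ┃          │     
    ┏━━━━━━━━━━━━━━━━━━━━━━━━┓    ┃      ▓▓  │     
    ┃ ImageViewer            ┃    ┃      ▓▓  │     
    ┠────────────────────────┨    ┗━━━━━━━━━━━━━━━━
    ┃                        ┃                     
    ┃                        ┃                     
    ┃                        ┃                     
    ┃                        ┃                     
    ┃                        ┃                     
    ┃                        ┃                     
    ┃             █          ┃                     
    ┃          ███████       ┃                     
    ┃         █████████▓▓▓▓▓▓┃                     
    ┃         █████████▓▓▓▓▓▓┃                     
    ┃         █████████▓▓▓▓▓▓┃                     
    ┃        ███████████▓▓▓▓▓┃                     
    ┃         █████████      ┃                     


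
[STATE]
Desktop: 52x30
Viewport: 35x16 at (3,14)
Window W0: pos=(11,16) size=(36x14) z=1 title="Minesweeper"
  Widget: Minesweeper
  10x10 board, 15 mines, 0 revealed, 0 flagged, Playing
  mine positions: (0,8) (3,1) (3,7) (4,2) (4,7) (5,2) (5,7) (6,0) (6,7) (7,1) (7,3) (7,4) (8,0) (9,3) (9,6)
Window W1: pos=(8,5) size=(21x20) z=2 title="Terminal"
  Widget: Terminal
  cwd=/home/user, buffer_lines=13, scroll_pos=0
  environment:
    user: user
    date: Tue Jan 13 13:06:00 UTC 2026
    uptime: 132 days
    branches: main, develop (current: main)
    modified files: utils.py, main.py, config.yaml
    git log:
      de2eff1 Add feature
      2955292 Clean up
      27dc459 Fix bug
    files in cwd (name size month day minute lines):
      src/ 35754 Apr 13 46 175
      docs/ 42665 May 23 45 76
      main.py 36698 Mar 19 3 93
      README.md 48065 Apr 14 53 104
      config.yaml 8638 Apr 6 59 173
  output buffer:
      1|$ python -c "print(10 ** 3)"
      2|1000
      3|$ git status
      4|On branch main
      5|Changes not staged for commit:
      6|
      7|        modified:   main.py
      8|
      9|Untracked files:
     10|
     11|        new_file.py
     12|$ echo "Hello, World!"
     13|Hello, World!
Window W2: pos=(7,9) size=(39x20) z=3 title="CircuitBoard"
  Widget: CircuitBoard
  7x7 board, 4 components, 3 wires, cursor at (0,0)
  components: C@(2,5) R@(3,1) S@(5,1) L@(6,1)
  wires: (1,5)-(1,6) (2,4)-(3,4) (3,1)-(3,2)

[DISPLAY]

    ┃                              
    ┃1                       · ─ · 
    ┃                              
    ┃2                   ·   C     
    ┃                    │         
    ┃3       R ─ ·       ·         
    ┃                              
    ┃4                             
    ┃                              
    ┃5       S                     
    ┃                              
    ┃6       L                     
    ┃Cursor: (0,0)                 
    ┃                              
    ┗━━━━━━━━━━━━━━━━━━━━━━━━━━━━━━
        ┗━━━━━━━━━━━━━━━━━━━━━━━━━━


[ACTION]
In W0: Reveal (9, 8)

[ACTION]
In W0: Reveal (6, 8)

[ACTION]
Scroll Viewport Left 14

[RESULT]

       ┃                           
       ┃1                       · ─
       ┃                           
       ┃2                   ·   C  
       ┃                    │      
       ┃3       R ─ ·       ·      
       ┃                           
       ┃4                          
       ┃                           
       ┃5       S                  
       ┃                           
       ┃6       L                  
       ┃Cursor: (0,0)              
       ┃                           
       ┗━━━━━━━━━━━━━━━━━━━━━━━━━━━
           ┗━━━━━━━━━━━━━━━━━━━━━━━


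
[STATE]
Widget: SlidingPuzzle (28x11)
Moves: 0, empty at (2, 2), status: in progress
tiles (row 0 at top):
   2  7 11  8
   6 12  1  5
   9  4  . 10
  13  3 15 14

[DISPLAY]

┌────┬────┬────┬────┐       
│  2 │  7 │ 11 │  8 │       
├────┼────┼────┼────┤       
│  6 │ 12 │  1 │  5 │       
├────┼────┼────┼────┤       
│  9 │  4 │    │ 10 │       
├────┼────┼────┼────┤       
│ 13 │  3 │ 15 │ 14 │       
└────┴────┴────┴────┘       
Moves: 0                    
                            


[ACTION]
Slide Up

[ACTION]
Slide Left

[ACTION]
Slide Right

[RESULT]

┌────┬────┬────┬────┐       
│  2 │  7 │ 11 │  8 │       
├────┼────┼────┼────┤       
│  6 │ 12 │  1 │  5 │       
├────┼────┼────┼────┤       
│  9 │  4 │ 15 │ 10 │       
├────┼────┼────┼────┤       
│ 13 │  3 │    │ 14 │       
└────┴────┴────┴────┘       
Moves: 3                    
                            


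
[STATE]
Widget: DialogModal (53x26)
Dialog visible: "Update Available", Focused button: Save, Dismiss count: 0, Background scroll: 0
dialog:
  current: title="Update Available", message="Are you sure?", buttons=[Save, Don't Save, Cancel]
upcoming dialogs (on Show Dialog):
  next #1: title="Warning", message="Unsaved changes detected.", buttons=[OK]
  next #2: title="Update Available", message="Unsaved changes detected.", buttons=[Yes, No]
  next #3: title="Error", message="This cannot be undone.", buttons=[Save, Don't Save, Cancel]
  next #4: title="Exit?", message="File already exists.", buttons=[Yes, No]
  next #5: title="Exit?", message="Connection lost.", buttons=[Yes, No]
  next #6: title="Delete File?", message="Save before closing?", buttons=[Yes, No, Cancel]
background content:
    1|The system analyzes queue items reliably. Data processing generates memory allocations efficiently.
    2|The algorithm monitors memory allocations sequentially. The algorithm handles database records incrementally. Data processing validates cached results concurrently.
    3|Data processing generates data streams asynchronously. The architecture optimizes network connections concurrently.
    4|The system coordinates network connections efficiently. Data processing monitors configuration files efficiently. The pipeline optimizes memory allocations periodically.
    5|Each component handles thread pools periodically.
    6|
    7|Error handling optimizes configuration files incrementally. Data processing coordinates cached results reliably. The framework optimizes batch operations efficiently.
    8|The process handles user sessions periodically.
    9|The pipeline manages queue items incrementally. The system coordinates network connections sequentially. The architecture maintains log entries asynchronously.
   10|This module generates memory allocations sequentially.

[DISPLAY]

The system analyzes queue items reliably. Data proces
The algorithm monitors memory allocations sequentiall
Data processing generates data streams asynchronously
The system coordinates network connections efficientl
Each component handles thread pools periodically.    
                                                     
Error handling optimizes configuration files incremen
The process handles user sessions periodically.      
The pipeline manages queue items incrementally. The s
This module generates memory allocations sequentially
          ┌──────────────────────────────┐           
          │       Update Available       │           
          │        Are you sure?         │           
          │ [Save]  Don't Save   Cancel  │           
          └──────────────────────────────┘           
                                                     
                                                     
                                                     
                                                     
                                                     
                                                     
                                                     
                                                     
                                                     
                                                     
                                                     


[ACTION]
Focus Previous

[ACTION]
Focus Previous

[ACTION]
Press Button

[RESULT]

The system analyzes queue items reliably. Data proces
The algorithm monitors memory allocations sequentiall
Data processing generates data streams asynchronously
The system coordinates network connections efficientl
Each component handles thread pools periodically.    
                                                     
Error handling optimizes configuration files incremen
The process handles user sessions periodically.      
The pipeline manages queue items incrementally. The s
This module generates memory allocations sequentially
                                                     
                                                     
                                                     
                                                     
                                                     
                                                     
                                                     
                                                     
                                                     
                                                     
                                                     
                                                     
                                                     
                                                     
                                                     
                                                     


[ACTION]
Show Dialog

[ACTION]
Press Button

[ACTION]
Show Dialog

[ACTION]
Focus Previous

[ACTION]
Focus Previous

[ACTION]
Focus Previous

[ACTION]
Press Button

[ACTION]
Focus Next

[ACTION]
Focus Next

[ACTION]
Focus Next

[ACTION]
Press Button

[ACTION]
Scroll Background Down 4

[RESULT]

Each component handles thread pools periodically.    
                                                     
Error handling optimizes configuration files incremen
The process handles user sessions periodically.      
The pipeline manages queue items incrementally. The s
This module generates memory allocations sequentially
                                                     
                                                     
                                                     
                                                     
                                                     
                                                     
                                                     
                                                     
                                                     
                                                     
                                                     
                                                     
                                                     
                                                     
                                                     
                                                     
                                                     
                                                     
                                                     
                                                     


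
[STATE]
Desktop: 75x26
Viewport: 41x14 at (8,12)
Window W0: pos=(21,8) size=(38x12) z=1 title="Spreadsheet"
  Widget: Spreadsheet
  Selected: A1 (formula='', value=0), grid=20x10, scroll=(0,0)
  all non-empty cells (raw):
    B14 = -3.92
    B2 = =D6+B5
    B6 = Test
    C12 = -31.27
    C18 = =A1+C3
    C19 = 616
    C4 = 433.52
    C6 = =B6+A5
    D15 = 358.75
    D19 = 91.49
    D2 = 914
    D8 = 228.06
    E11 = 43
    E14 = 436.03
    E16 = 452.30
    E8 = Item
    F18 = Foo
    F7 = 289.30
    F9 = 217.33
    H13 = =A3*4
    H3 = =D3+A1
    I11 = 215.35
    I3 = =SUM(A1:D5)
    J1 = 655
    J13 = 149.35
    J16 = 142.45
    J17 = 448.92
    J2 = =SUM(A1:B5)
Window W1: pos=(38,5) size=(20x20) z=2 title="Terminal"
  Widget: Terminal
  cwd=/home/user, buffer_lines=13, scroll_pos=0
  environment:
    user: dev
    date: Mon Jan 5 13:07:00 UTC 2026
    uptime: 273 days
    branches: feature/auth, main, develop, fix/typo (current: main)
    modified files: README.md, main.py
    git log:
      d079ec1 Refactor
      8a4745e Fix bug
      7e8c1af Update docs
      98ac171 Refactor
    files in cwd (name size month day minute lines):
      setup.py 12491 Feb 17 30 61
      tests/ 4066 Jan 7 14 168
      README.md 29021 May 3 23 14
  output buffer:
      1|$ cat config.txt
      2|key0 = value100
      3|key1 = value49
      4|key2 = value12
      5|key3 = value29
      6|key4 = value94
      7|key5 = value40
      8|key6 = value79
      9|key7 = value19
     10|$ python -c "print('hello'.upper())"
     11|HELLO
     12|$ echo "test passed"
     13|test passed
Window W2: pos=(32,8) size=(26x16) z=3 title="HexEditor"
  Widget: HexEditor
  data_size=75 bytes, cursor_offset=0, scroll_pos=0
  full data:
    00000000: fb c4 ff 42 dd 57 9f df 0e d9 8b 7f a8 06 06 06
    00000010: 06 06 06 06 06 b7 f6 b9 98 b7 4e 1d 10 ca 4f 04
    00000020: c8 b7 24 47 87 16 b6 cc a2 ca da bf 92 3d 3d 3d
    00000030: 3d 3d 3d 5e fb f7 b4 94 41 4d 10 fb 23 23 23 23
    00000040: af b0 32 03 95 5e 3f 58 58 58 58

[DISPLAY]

             ┃       A  ┃00000010  06 06 
             ┃----------┃00000020  c8 b7 
             ┃  1      [┃00000030  3d 3d 
             ┃  2       ┃00000040  af b0 
             ┃  3       ┃                
             ┃  4       ┃                
             ┃  5       ┃                
             ┗━━━━━━━━━━┃                
                        ┃                
                        ┃                
                        ┃                
                        ┗━━━━━━━━━━━━━━━━
                              ┗━━━━━━━━━━
                                         


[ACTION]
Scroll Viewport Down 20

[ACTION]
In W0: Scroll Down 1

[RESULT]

             ┃       A  ┃00000010  06 06 
             ┃----------┃00000020  c8 b7 
             ┃  2       ┃00000030  3d 3d 
             ┃  3       ┃00000040  af b0 
             ┃  4       ┃                
             ┃  5       ┃                
             ┃  6       ┃                
             ┗━━━━━━━━━━┃                
                        ┃                
                        ┃                
                        ┃                
                        ┗━━━━━━━━━━━━━━━━
                              ┗━━━━━━━━━━
                                         


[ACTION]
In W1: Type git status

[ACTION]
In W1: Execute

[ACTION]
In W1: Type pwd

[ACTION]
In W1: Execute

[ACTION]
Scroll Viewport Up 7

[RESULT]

                              ┏━━━━━━━━━━
                              ┃ Terminal 
                              ┠──────────
             ┏━━━━━━━━━━┏━━━━━━━━━━━━━━━━
             ┃ Spreadshe┃ HexEditor      
             ┠──────────┠────────────────
             ┃A1:       ┃00000000  FB c4 
             ┃       A  ┃00000010  06 06 
             ┃----------┃00000020  c8 b7 
             ┃  2       ┃00000030  3d 3d 
             ┃  3       ┃00000040  af b0 
             ┃  4       ┃                
             ┃  5       ┃                
             ┃  6       ┃                


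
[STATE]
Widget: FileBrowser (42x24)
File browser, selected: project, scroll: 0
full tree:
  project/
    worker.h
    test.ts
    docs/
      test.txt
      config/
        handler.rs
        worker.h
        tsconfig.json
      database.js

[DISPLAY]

> [-] project/                            
    worker.h                              
    test.ts                               
    [+] docs/                             
                                          
                                          
                                          
                                          
                                          
                                          
                                          
                                          
                                          
                                          
                                          
                                          
                                          
                                          
                                          
                                          
                                          
                                          
                                          
                                          


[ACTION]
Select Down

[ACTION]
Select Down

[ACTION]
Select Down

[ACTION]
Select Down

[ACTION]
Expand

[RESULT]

  [-] project/                            
    worker.h                              
    test.ts                               
  > [-] docs/                             
      test.txt                            
      [+] config/                         
      database.js                         
                                          
                                          
                                          
                                          
                                          
                                          
                                          
                                          
                                          
                                          
                                          
                                          
                                          
                                          
                                          
                                          
                                          


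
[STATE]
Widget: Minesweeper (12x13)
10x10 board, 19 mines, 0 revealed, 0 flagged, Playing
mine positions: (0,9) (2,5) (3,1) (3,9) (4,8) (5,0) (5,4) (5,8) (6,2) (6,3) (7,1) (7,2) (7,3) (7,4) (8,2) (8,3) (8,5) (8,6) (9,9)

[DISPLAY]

■■■■■■■■■■  
■■■■■■■■■■  
■■■■■■■■■■  
■■■■■■■■■■  
■■■■■■■■■■  
■■■■■■■■■■  
■■■■■■■■■■  
■■■■■■■■■■  
■■■■■■■■■■  
■■■■■■■■■■  
            
            
            


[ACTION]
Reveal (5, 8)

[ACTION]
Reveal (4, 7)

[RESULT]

■■■■■■■■■✹  
■■■■■■■■■■  
■■■■■✹■■■■  
■✹■■■■■■■✹  
■■■■■■■■✹■  
✹■■■✹■■■✹■  
■■✹✹■■■■■■  
■✹✹✹✹■■■■■  
■■✹✹■✹✹■■■  
■■■■■■■■■✹  
            
            
            


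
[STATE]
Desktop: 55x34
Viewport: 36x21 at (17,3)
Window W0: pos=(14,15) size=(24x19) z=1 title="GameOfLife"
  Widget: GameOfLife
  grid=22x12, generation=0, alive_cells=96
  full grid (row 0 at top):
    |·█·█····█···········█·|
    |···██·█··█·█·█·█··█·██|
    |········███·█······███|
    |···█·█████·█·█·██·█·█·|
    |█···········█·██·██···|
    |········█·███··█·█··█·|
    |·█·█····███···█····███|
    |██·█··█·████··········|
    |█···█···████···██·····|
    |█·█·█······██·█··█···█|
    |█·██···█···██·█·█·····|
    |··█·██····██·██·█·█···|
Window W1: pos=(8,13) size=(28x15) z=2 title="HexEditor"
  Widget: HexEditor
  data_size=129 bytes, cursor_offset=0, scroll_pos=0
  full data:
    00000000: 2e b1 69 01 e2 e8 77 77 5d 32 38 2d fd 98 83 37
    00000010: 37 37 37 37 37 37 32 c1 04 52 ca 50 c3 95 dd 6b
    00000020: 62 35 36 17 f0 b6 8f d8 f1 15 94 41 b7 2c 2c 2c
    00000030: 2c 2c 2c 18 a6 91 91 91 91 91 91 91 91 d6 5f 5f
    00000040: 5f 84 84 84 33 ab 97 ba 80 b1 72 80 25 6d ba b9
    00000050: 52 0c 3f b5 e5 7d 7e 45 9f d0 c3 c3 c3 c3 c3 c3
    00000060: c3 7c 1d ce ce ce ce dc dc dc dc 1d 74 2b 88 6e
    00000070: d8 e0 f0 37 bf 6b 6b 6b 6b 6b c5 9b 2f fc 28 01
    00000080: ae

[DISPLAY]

                                    
                                    
                                    
                                    
                                    
                                    
                                    
                                    
                                    
                                    
━━━━━━━━━━━━━━━━━━┓                 
or                ┃                 
──────────────────┨━┓               
  2E b1 69 01 e2 e┃ ┃               
  37 37 37 37 37 3┃─┨               
  62 35 36 17 f0 b┃ ┃               
  2c 2c 2c 18 a6 9┃·┃               
  5f 84 84 84 33 a┃█┃               
  52 0c 3f b5 e5 7┃█┃               
  c3 7c 1d ce ce c┃·┃               
  d8 e0 f0 37 bf 6┃·┃               


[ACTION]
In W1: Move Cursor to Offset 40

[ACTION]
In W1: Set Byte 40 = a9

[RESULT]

                                    
                                    
                                    
                                    
                                    
                                    
                                    
                                    
                                    
                                    
━━━━━━━━━━━━━━━━━━┓                 
or                ┃                 
──────────────────┨━┓               
  2e b1 69 01 e2 e┃ ┃               
  37 37 37 37 37 3┃─┨               
  62 35 36 17 f0 b┃ ┃               
  2c 2c 2c 18 a6 9┃·┃               
  5f 84 84 84 33 a┃█┃               
  52 0c 3f b5 e5 7┃█┃               
  c3 7c 1d ce ce c┃·┃               
  d8 e0 f0 37 bf 6┃·┃               
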